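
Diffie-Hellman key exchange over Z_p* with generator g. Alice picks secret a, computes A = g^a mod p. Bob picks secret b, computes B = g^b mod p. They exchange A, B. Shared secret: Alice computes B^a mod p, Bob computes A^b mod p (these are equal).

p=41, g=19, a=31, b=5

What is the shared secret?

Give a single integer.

Answer: 38

Derivation:
A = 19^31 mod 41  (bits of 31 = 11111)
  bit 0 = 1: r = r^2 * 19 mod 41 = 1^2 * 19 = 1*19 = 19
  bit 1 = 1: r = r^2 * 19 mod 41 = 19^2 * 19 = 33*19 = 12
  bit 2 = 1: r = r^2 * 19 mod 41 = 12^2 * 19 = 21*19 = 30
  bit 3 = 1: r = r^2 * 19 mod 41 = 30^2 * 19 = 39*19 = 3
  bit 4 = 1: r = r^2 * 19 mod 41 = 3^2 * 19 = 9*19 = 7
  -> A = 7
B = 19^5 mod 41  (bits of 5 = 101)
  bit 0 = 1: r = r^2 * 19 mod 41 = 1^2 * 19 = 1*19 = 19
  bit 1 = 0: r = r^2 mod 41 = 19^2 = 33
  bit 2 = 1: r = r^2 * 19 mod 41 = 33^2 * 19 = 23*19 = 27
  -> B = 27
s = B^a = 27^31 mod 41  (bits of 31 = 11111)
  bit 0 = 1: r = r^2 * 27 mod 41 = 1^2 * 27 = 1*27 = 27
  bit 1 = 1: r = r^2 * 27 mod 41 = 27^2 * 27 = 32*27 = 3
  bit 2 = 1: r = r^2 * 27 mod 41 = 3^2 * 27 = 9*27 = 38
  bit 3 = 1: r = r^2 * 27 mod 41 = 38^2 * 27 = 9*27 = 38
  bit 4 = 1: r = r^2 * 27 mod 41 = 38^2 * 27 = 9*27 = 38
  -> s = B^a = 38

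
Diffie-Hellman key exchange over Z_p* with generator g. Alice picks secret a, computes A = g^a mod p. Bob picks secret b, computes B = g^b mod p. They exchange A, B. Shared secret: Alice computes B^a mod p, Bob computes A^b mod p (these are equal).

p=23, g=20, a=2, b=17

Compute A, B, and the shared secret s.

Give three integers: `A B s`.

A = 20^2 mod 23  (bits of 2 = 10)
  bit 0 = 1: r = r^2 * 20 mod 23 = 1^2 * 20 = 1*20 = 20
  bit 1 = 0: r = r^2 mod 23 = 20^2 = 9
  -> A = 9
B = 20^17 mod 23  (bits of 17 = 10001)
  bit 0 = 1: r = r^2 * 20 mod 23 = 1^2 * 20 = 1*20 = 20
  bit 1 = 0: r = r^2 mod 23 = 20^2 = 9
  bit 2 = 0: r = r^2 mod 23 = 9^2 = 12
  bit 3 = 0: r = r^2 mod 23 = 12^2 = 6
  bit 4 = 1: r = r^2 * 20 mod 23 = 6^2 * 20 = 13*20 = 7
  -> B = 7
s = B^a = 7^2 mod 23  (bits of 2 = 10)
  bit 0 = 1: r = r^2 * 7 mod 23 = 1^2 * 7 = 1*7 = 7
  bit 1 = 0: r = r^2 mod 23 = 7^2 = 3
  -> s = B^a = 3

Answer: 9 7 3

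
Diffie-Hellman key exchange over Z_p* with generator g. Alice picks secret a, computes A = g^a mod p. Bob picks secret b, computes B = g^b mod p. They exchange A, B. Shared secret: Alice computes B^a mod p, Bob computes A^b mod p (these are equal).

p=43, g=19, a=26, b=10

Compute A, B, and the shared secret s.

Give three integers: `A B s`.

Answer: 13 40 15

Derivation:
A = 19^26 mod 43  (bits of 26 = 11010)
  bit 0 = 1: r = r^2 * 19 mod 43 = 1^2 * 19 = 1*19 = 19
  bit 1 = 1: r = r^2 * 19 mod 43 = 19^2 * 19 = 17*19 = 22
  bit 2 = 0: r = r^2 mod 43 = 22^2 = 11
  bit 3 = 1: r = r^2 * 19 mod 43 = 11^2 * 19 = 35*19 = 20
  bit 4 = 0: r = r^2 mod 43 = 20^2 = 13
  -> A = 13
B = 19^10 mod 43  (bits of 10 = 1010)
  bit 0 = 1: r = r^2 * 19 mod 43 = 1^2 * 19 = 1*19 = 19
  bit 1 = 0: r = r^2 mod 43 = 19^2 = 17
  bit 2 = 1: r = r^2 * 19 mod 43 = 17^2 * 19 = 31*19 = 30
  bit 3 = 0: r = r^2 mod 43 = 30^2 = 40
  -> B = 40
s = B^a = 40^26 mod 43  (bits of 26 = 11010)
  bit 0 = 1: r = r^2 * 40 mod 43 = 1^2 * 40 = 1*40 = 40
  bit 1 = 1: r = r^2 * 40 mod 43 = 40^2 * 40 = 9*40 = 16
  bit 2 = 0: r = r^2 mod 43 = 16^2 = 41
  bit 3 = 1: r = r^2 * 40 mod 43 = 41^2 * 40 = 4*40 = 31
  bit 4 = 0: r = r^2 mod 43 = 31^2 = 15
  -> s = B^a = 15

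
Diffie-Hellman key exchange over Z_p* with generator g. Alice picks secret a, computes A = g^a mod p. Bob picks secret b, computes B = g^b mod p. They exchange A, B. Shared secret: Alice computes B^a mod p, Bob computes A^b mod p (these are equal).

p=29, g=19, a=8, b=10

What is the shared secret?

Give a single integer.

Answer: 23

Derivation:
A = 19^8 mod 29  (bits of 8 = 1000)
  bit 0 = 1: r = r^2 * 19 mod 29 = 1^2 * 19 = 1*19 = 19
  bit 1 = 0: r = r^2 mod 29 = 19^2 = 13
  bit 2 = 0: r = r^2 mod 29 = 13^2 = 24
  bit 3 = 0: r = r^2 mod 29 = 24^2 = 25
  -> A = 25
B = 19^10 mod 29  (bits of 10 = 1010)
  bit 0 = 1: r = r^2 * 19 mod 29 = 1^2 * 19 = 1*19 = 19
  bit 1 = 0: r = r^2 mod 29 = 19^2 = 13
  bit 2 = 1: r = r^2 * 19 mod 29 = 13^2 * 19 = 24*19 = 21
  bit 3 = 0: r = r^2 mod 29 = 21^2 = 6
  -> B = 6
s = B^a = 6^8 mod 29  (bits of 8 = 1000)
  bit 0 = 1: r = r^2 * 6 mod 29 = 1^2 * 6 = 1*6 = 6
  bit 1 = 0: r = r^2 mod 29 = 6^2 = 7
  bit 2 = 0: r = r^2 mod 29 = 7^2 = 20
  bit 3 = 0: r = r^2 mod 29 = 20^2 = 23
  -> s = B^a = 23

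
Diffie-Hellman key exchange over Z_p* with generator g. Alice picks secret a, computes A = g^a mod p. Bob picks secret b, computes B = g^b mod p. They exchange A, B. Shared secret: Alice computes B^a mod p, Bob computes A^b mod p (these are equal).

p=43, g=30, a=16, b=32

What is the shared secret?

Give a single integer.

Answer: 38

Derivation:
A = 30^16 mod 43  (bits of 16 = 10000)
  bit 0 = 1: r = r^2 * 30 mod 43 = 1^2 * 30 = 1*30 = 30
  bit 1 = 0: r = r^2 mod 43 = 30^2 = 40
  bit 2 = 0: r = r^2 mod 43 = 40^2 = 9
  bit 3 = 0: r = r^2 mod 43 = 9^2 = 38
  bit 4 = 0: r = r^2 mod 43 = 38^2 = 25
  -> A = 25
B = 30^32 mod 43  (bits of 32 = 100000)
  bit 0 = 1: r = r^2 * 30 mod 43 = 1^2 * 30 = 1*30 = 30
  bit 1 = 0: r = r^2 mod 43 = 30^2 = 40
  bit 2 = 0: r = r^2 mod 43 = 40^2 = 9
  bit 3 = 0: r = r^2 mod 43 = 9^2 = 38
  bit 4 = 0: r = r^2 mod 43 = 38^2 = 25
  bit 5 = 0: r = r^2 mod 43 = 25^2 = 23
  -> B = 23
s = B^a = 23^16 mod 43  (bits of 16 = 10000)
  bit 0 = 1: r = r^2 * 23 mod 43 = 1^2 * 23 = 1*23 = 23
  bit 1 = 0: r = r^2 mod 43 = 23^2 = 13
  bit 2 = 0: r = r^2 mod 43 = 13^2 = 40
  bit 3 = 0: r = r^2 mod 43 = 40^2 = 9
  bit 4 = 0: r = r^2 mod 43 = 9^2 = 38
  -> s = B^a = 38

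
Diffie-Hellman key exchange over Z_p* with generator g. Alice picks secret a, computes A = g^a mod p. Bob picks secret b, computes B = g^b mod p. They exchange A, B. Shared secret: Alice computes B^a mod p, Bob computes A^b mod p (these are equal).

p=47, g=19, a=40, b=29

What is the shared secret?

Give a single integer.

Answer: 4

Derivation:
A = 19^40 mod 47  (bits of 40 = 101000)
  bit 0 = 1: r = r^2 * 19 mod 47 = 1^2 * 19 = 1*19 = 19
  bit 1 = 0: r = r^2 mod 47 = 19^2 = 32
  bit 2 = 1: r = r^2 * 19 mod 47 = 32^2 * 19 = 37*19 = 45
  bit 3 = 0: r = r^2 mod 47 = 45^2 = 4
  bit 4 = 0: r = r^2 mod 47 = 4^2 = 16
  bit 5 = 0: r = r^2 mod 47 = 16^2 = 21
  -> A = 21
B = 19^29 mod 47  (bits of 29 = 11101)
  bit 0 = 1: r = r^2 * 19 mod 47 = 1^2 * 19 = 1*19 = 19
  bit 1 = 1: r = r^2 * 19 mod 47 = 19^2 * 19 = 32*19 = 44
  bit 2 = 1: r = r^2 * 19 mod 47 = 44^2 * 19 = 9*19 = 30
  bit 3 = 0: r = r^2 mod 47 = 30^2 = 7
  bit 4 = 1: r = r^2 * 19 mod 47 = 7^2 * 19 = 2*19 = 38
  -> B = 38
s = B^a = 38^40 mod 47  (bits of 40 = 101000)
  bit 0 = 1: r = r^2 * 38 mod 47 = 1^2 * 38 = 1*38 = 38
  bit 1 = 0: r = r^2 mod 47 = 38^2 = 34
  bit 2 = 1: r = r^2 * 38 mod 47 = 34^2 * 38 = 28*38 = 30
  bit 3 = 0: r = r^2 mod 47 = 30^2 = 7
  bit 4 = 0: r = r^2 mod 47 = 7^2 = 2
  bit 5 = 0: r = r^2 mod 47 = 2^2 = 4
  -> s = B^a = 4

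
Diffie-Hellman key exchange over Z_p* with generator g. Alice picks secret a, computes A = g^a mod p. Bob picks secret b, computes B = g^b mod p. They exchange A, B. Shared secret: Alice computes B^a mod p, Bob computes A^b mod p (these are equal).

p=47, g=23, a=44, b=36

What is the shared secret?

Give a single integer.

Answer: 8

Derivation:
A = 23^44 mod 47  (bits of 44 = 101100)
  bit 0 = 1: r = r^2 * 23 mod 47 = 1^2 * 23 = 1*23 = 23
  bit 1 = 0: r = r^2 mod 47 = 23^2 = 12
  bit 2 = 1: r = r^2 * 23 mod 47 = 12^2 * 23 = 3*23 = 22
  bit 3 = 1: r = r^2 * 23 mod 47 = 22^2 * 23 = 14*23 = 40
  bit 4 = 0: r = r^2 mod 47 = 40^2 = 2
  bit 5 = 0: r = r^2 mod 47 = 2^2 = 4
  -> A = 4
B = 23^36 mod 47  (bits of 36 = 100100)
  bit 0 = 1: r = r^2 * 23 mod 47 = 1^2 * 23 = 1*23 = 23
  bit 1 = 0: r = r^2 mod 47 = 23^2 = 12
  bit 2 = 0: r = r^2 mod 47 = 12^2 = 3
  bit 3 = 1: r = r^2 * 23 mod 47 = 3^2 * 23 = 9*23 = 19
  bit 4 = 0: r = r^2 mod 47 = 19^2 = 32
  bit 5 = 0: r = r^2 mod 47 = 32^2 = 37
  -> B = 37
s = B^a = 37^44 mod 47  (bits of 44 = 101100)
  bit 0 = 1: r = r^2 * 37 mod 47 = 1^2 * 37 = 1*37 = 37
  bit 1 = 0: r = r^2 mod 47 = 37^2 = 6
  bit 2 = 1: r = r^2 * 37 mod 47 = 6^2 * 37 = 36*37 = 16
  bit 3 = 1: r = r^2 * 37 mod 47 = 16^2 * 37 = 21*37 = 25
  bit 4 = 0: r = r^2 mod 47 = 25^2 = 14
  bit 5 = 0: r = r^2 mod 47 = 14^2 = 8
  -> s = B^a = 8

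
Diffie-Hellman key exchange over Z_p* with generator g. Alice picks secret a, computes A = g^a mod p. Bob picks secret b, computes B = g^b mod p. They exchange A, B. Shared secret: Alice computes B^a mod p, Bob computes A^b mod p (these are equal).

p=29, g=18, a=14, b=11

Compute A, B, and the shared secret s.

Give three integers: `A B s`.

A = 18^14 mod 29  (bits of 14 = 1110)
  bit 0 = 1: r = r^2 * 18 mod 29 = 1^2 * 18 = 1*18 = 18
  bit 1 = 1: r = r^2 * 18 mod 29 = 18^2 * 18 = 5*18 = 3
  bit 2 = 1: r = r^2 * 18 mod 29 = 3^2 * 18 = 9*18 = 17
  bit 3 = 0: r = r^2 mod 29 = 17^2 = 28
  -> A = 28
B = 18^11 mod 29  (bits of 11 = 1011)
  bit 0 = 1: r = r^2 * 18 mod 29 = 1^2 * 18 = 1*18 = 18
  bit 1 = 0: r = r^2 mod 29 = 18^2 = 5
  bit 2 = 1: r = r^2 * 18 mod 29 = 5^2 * 18 = 25*18 = 15
  bit 3 = 1: r = r^2 * 18 mod 29 = 15^2 * 18 = 22*18 = 19
  -> B = 19
s = B^a = 19^14 mod 29  (bits of 14 = 1110)
  bit 0 = 1: r = r^2 * 19 mod 29 = 1^2 * 19 = 1*19 = 19
  bit 1 = 1: r = r^2 * 19 mod 29 = 19^2 * 19 = 13*19 = 15
  bit 2 = 1: r = r^2 * 19 mod 29 = 15^2 * 19 = 22*19 = 12
  bit 3 = 0: r = r^2 mod 29 = 12^2 = 28
  -> s = B^a = 28

Answer: 28 19 28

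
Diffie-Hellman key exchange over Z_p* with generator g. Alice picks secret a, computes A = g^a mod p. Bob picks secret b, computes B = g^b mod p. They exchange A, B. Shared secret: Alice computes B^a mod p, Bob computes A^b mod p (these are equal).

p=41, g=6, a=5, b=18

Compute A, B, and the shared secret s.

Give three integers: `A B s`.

A = 6^5 mod 41  (bits of 5 = 101)
  bit 0 = 1: r = r^2 * 6 mod 41 = 1^2 * 6 = 1*6 = 6
  bit 1 = 0: r = r^2 mod 41 = 6^2 = 36
  bit 2 = 1: r = r^2 * 6 mod 41 = 36^2 * 6 = 25*6 = 27
  -> A = 27
B = 6^18 mod 41  (bits of 18 = 10010)
  bit 0 = 1: r = r^2 * 6 mod 41 = 1^2 * 6 = 1*6 = 6
  bit 1 = 0: r = r^2 mod 41 = 6^2 = 36
  bit 2 = 0: r = r^2 mod 41 = 36^2 = 25
  bit 3 = 1: r = r^2 * 6 mod 41 = 25^2 * 6 = 10*6 = 19
  bit 4 = 0: r = r^2 mod 41 = 19^2 = 33
  -> B = 33
s = B^a = 33^5 mod 41  (bits of 5 = 101)
  bit 0 = 1: r = r^2 * 33 mod 41 = 1^2 * 33 = 1*33 = 33
  bit 1 = 0: r = r^2 mod 41 = 33^2 = 23
  bit 2 = 1: r = r^2 * 33 mod 41 = 23^2 * 33 = 37*33 = 32
  -> s = B^a = 32

Answer: 27 33 32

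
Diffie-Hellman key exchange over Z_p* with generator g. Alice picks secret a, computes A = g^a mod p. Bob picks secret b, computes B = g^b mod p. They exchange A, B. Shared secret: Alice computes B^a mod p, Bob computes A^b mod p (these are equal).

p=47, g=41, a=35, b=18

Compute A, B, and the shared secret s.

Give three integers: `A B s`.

Answer: 10 9 3

Derivation:
A = 41^35 mod 47  (bits of 35 = 100011)
  bit 0 = 1: r = r^2 * 41 mod 47 = 1^2 * 41 = 1*41 = 41
  bit 1 = 0: r = r^2 mod 47 = 41^2 = 36
  bit 2 = 0: r = r^2 mod 47 = 36^2 = 27
  bit 3 = 0: r = r^2 mod 47 = 27^2 = 24
  bit 4 = 1: r = r^2 * 41 mod 47 = 24^2 * 41 = 12*41 = 22
  bit 5 = 1: r = r^2 * 41 mod 47 = 22^2 * 41 = 14*41 = 10
  -> A = 10
B = 41^18 mod 47  (bits of 18 = 10010)
  bit 0 = 1: r = r^2 * 41 mod 47 = 1^2 * 41 = 1*41 = 41
  bit 1 = 0: r = r^2 mod 47 = 41^2 = 36
  bit 2 = 0: r = r^2 mod 47 = 36^2 = 27
  bit 3 = 1: r = r^2 * 41 mod 47 = 27^2 * 41 = 24*41 = 44
  bit 4 = 0: r = r^2 mod 47 = 44^2 = 9
  -> B = 9
s = B^a = 9^35 mod 47  (bits of 35 = 100011)
  bit 0 = 1: r = r^2 * 9 mod 47 = 1^2 * 9 = 1*9 = 9
  bit 1 = 0: r = r^2 mod 47 = 9^2 = 34
  bit 2 = 0: r = r^2 mod 47 = 34^2 = 28
  bit 3 = 0: r = r^2 mod 47 = 28^2 = 32
  bit 4 = 1: r = r^2 * 9 mod 47 = 32^2 * 9 = 37*9 = 4
  bit 5 = 1: r = r^2 * 9 mod 47 = 4^2 * 9 = 16*9 = 3
  -> s = B^a = 3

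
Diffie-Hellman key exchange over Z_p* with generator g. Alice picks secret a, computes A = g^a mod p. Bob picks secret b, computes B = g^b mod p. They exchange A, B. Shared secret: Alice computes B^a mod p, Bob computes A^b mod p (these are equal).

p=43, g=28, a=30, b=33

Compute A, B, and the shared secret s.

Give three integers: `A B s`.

Answer: 16 8 21

Derivation:
A = 28^30 mod 43  (bits of 30 = 11110)
  bit 0 = 1: r = r^2 * 28 mod 43 = 1^2 * 28 = 1*28 = 28
  bit 1 = 1: r = r^2 * 28 mod 43 = 28^2 * 28 = 10*28 = 22
  bit 2 = 1: r = r^2 * 28 mod 43 = 22^2 * 28 = 11*28 = 7
  bit 3 = 1: r = r^2 * 28 mod 43 = 7^2 * 28 = 6*28 = 39
  bit 4 = 0: r = r^2 mod 43 = 39^2 = 16
  -> A = 16
B = 28^33 mod 43  (bits of 33 = 100001)
  bit 0 = 1: r = r^2 * 28 mod 43 = 1^2 * 28 = 1*28 = 28
  bit 1 = 0: r = r^2 mod 43 = 28^2 = 10
  bit 2 = 0: r = r^2 mod 43 = 10^2 = 14
  bit 3 = 0: r = r^2 mod 43 = 14^2 = 24
  bit 4 = 0: r = r^2 mod 43 = 24^2 = 17
  bit 5 = 1: r = r^2 * 28 mod 43 = 17^2 * 28 = 31*28 = 8
  -> B = 8
s = B^a = 8^30 mod 43  (bits of 30 = 11110)
  bit 0 = 1: r = r^2 * 8 mod 43 = 1^2 * 8 = 1*8 = 8
  bit 1 = 1: r = r^2 * 8 mod 43 = 8^2 * 8 = 21*8 = 39
  bit 2 = 1: r = r^2 * 8 mod 43 = 39^2 * 8 = 16*8 = 42
  bit 3 = 1: r = r^2 * 8 mod 43 = 42^2 * 8 = 1*8 = 8
  bit 4 = 0: r = r^2 mod 43 = 8^2 = 21
  -> s = B^a = 21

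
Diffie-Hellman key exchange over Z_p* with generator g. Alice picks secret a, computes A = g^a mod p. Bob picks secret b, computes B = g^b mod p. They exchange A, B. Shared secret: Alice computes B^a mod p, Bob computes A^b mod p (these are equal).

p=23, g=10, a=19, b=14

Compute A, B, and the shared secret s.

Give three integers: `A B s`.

Answer: 21 12 8

Derivation:
A = 10^19 mod 23  (bits of 19 = 10011)
  bit 0 = 1: r = r^2 * 10 mod 23 = 1^2 * 10 = 1*10 = 10
  bit 1 = 0: r = r^2 mod 23 = 10^2 = 8
  bit 2 = 0: r = r^2 mod 23 = 8^2 = 18
  bit 3 = 1: r = r^2 * 10 mod 23 = 18^2 * 10 = 2*10 = 20
  bit 4 = 1: r = r^2 * 10 mod 23 = 20^2 * 10 = 9*10 = 21
  -> A = 21
B = 10^14 mod 23  (bits of 14 = 1110)
  bit 0 = 1: r = r^2 * 10 mod 23 = 1^2 * 10 = 1*10 = 10
  bit 1 = 1: r = r^2 * 10 mod 23 = 10^2 * 10 = 8*10 = 11
  bit 2 = 1: r = r^2 * 10 mod 23 = 11^2 * 10 = 6*10 = 14
  bit 3 = 0: r = r^2 mod 23 = 14^2 = 12
  -> B = 12
s = B^a = 12^19 mod 23  (bits of 19 = 10011)
  bit 0 = 1: r = r^2 * 12 mod 23 = 1^2 * 12 = 1*12 = 12
  bit 1 = 0: r = r^2 mod 23 = 12^2 = 6
  bit 2 = 0: r = r^2 mod 23 = 6^2 = 13
  bit 3 = 1: r = r^2 * 12 mod 23 = 13^2 * 12 = 8*12 = 4
  bit 4 = 1: r = r^2 * 12 mod 23 = 4^2 * 12 = 16*12 = 8
  -> s = B^a = 8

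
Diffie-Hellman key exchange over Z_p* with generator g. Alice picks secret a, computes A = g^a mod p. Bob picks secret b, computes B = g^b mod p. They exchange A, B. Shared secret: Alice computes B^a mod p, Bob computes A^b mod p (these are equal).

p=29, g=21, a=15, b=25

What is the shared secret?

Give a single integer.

Answer: 26

Derivation:
A = 21^15 mod 29  (bits of 15 = 1111)
  bit 0 = 1: r = r^2 * 21 mod 29 = 1^2 * 21 = 1*21 = 21
  bit 1 = 1: r = r^2 * 21 mod 29 = 21^2 * 21 = 6*21 = 10
  bit 2 = 1: r = r^2 * 21 mod 29 = 10^2 * 21 = 13*21 = 12
  bit 3 = 1: r = r^2 * 21 mod 29 = 12^2 * 21 = 28*21 = 8
  -> A = 8
B = 21^25 mod 29  (bits of 25 = 11001)
  bit 0 = 1: r = r^2 * 21 mod 29 = 1^2 * 21 = 1*21 = 21
  bit 1 = 1: r = r^2 * 21 mod 29 = 21^2 * 21 = 6*21 = 10
  bit 2 = 0: r = r^2 mod 29 = 10^2 = 13
  bit 3 = 0: r = r^2 mod 29 = 13^2 = 24
  bit 4 = 1: r = r^2 * 21 mod 29 = 24^2 * 21 = 25*21 = 3
  -> B = 3
s = B^a = 3^15 mod 29  (bits of 15 = 1111)
  bit 0 = 1: r = r^2 * 3 mod 29 = 1^2 * 3 = 1*3 = 3
  bit 1 = 1: r = r^2 * 3 mod 29 = 3^2 * 3 = 9*3 = 27
  bit 2 = 1: r = r^2 * 3 mod 29 = 27^2 * 3 = 4*3 = 12
  bit 3 = 1: r = r^2 * 3 mod 29 = 12^2 * 3 = 28*3 = 26
  -> s = B^a = 26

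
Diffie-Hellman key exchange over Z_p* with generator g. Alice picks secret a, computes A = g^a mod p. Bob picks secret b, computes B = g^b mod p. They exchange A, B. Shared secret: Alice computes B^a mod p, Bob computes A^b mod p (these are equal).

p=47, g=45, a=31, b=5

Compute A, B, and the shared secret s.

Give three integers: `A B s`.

A = 45^31 mod 47  (bits of 31 = 11111)
  bit 0 = 1: r = r^2 * 45 mod 47 = 1^2 * 45 = 1*45 = 45
  bit 1 = 1: r = r^2 * 45 mod 47 = 45^2 * 45 = 4*45 = 39
  bit 2 = 1: r = r^2 * 45 mod 47 = 39^2 * 45 = 17*45 = 13
  bit 3 = 1: r = r^2 * 45 mod 47 = 13^2 * 45 = 28*45 = 38
  bit 4 = 1: r = r^2 * 45 mod 47 = 38^2 * 45 = 34*45 = 26
  -> A = 26
B = 45^5 mod 47  (bits of 5 = 101)
  bit 0 = 1: r = r^2 * 45 mod 47 = 1^2 * 45 = 1*45 = 45
  bit 1 = 0: r = r^2 mod 47 = 45^2 = 4
  bit 2 = 1: r = r^2 * 45 mod 47 = 4^2 * 45 = 16*45 = 15
  -> B = 15
s = B^a = 15^31 mod 47  (bits of 31 = 11111)
  bit 0 = 1: r = r^2 * 15 mod 47 = 1^2 * 15 = 1*15 = 15
  bit 1 = 1: r = r^2 * 15 mod 47 = 15^2 * 15 = 37*15 = 38
  bit 2 = 1: r = r^2 * 15 mod 47 = 38^2 * 15 = 34*15 = 40
  bit 3 = 1: r = r^2 * 15 mod 47 = 40^2 * 15 = 2*15 = 30
  bit 4 = 1: r = r^2 * 15 mod 47 = 30^2 * 15 = 7*15 = 11
  -> s = B^a = 11

Answer: 26 15 11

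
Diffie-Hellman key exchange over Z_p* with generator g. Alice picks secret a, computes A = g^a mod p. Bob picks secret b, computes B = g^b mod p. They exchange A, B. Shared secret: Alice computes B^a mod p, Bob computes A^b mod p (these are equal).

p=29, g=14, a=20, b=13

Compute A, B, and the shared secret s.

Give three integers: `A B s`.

A = 14^20 mod 29  (bits of 20 = 10100)
  bit 0 = 1: r = r^2 * 14 mod 29 = 1^2 * 14 = 1*14 = 14
  bit 1 = 0: r = r^2 mod 29 = 14^2 = 22
  bit 2 = 1: r = r^2 * 14 mod 29 = 22^2 * 14 = 20*14 = 19
  bit 3 = 0: r = r^2 mod 29 = 19^2 = 13
  bit 4 = 0: r = r^2 mod 29 = 13^2 = 24
  -> A = 24
B = 14^13 mod 29  (bits of 13 = 1101)
  bit 0 = 1: r = r^2 * 14 mod 29 = 1^2 * 14 = 1*14 = 14
  bit 1 = 1: r = r^2 * 14 mod 29 = 14^2 * 14 = 22*14 = 18
  bit 2 = 0: r = r^2 mod 29 = 18^2 = 5
  bit 3 = 1: r = r^2 * 14 mod 29 = 5^2 * 14 = 25*14 = 2
  -> B = 2
s = B^a = 2^20 mod 29  (bits of 20 = 10100)
  bit 0 = 1: r = r^2 * 2 mod 29 = 1^2 * 2 = 1*2 = 2
  bit 1 = 0: r = r^2 mod 29 = 2^2 = 4
  bit 2 = 1: r = r^2 * 2 mod 29 = 4^2 * 2 = 16*2 = 3
  bit 3 = 0: r = r^2 mod 29 = 3^2 = 9
  bit 4 = 0: r = r^2 mod 29 = 9^2 = 23
  -> s = B^a = 23

Answer: 24 2 23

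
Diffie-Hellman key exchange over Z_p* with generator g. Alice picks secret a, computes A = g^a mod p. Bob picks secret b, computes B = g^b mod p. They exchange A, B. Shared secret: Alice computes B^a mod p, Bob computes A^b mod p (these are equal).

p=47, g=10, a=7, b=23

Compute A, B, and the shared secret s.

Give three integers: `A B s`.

A = 10^7 mod 47  (bits of 7 = 111)
  bit 0 = 1: r = r^2 * 10 mod 47 = 1^2 * 10 = 1*10 = 10
  bit 1 = 1: r = r^2 * 10 mod 47 = 10^2 * 10 = 6*10 = 13
  bit 2 = 1: r = r^2 * 10 mod 47 = 13^2 * 10 = 28*10 = 45
  -> A = 45
B = 10^23 mod 47  (bits of 23 = 10111)
  bit 0 = 1: r = r^2 * 10 mod 47 = 1^2 * 10 = 1*10 = 10
  bit 1 = 0: r = r^2 mod 47 = 10^2 = 6
  bit 2 = 1: r = r^2 * 10 mod 47 = 6^2 * 10 = 36*10 = 31
  bit 3 = 1: r = r^2 * 10 mod 47 = 31^2 * 10 = 21*10 = 22
  bit 4 = 1: r = r^2 * 10 mod 47 = 22^2 * 10 = 14*10 = 46
  -> B = 46
s = B^a = 46^7 mod 47  (bits of 7 = 111)
  bit 0 = 1: r = r^2 * 46 mod 47 = 1^2 * 46 = 1*46 = 46
  bit 1 = 1: r = r^2 * 46 mod 47 = 46^2 * 46 = 1*46 = 46
  bit 2 = 1: r = r^2 * 46 mod 47 = 46^2 * 46 = 1*46 = 46
  -> s = B^a = 46

Answer: 45 46 46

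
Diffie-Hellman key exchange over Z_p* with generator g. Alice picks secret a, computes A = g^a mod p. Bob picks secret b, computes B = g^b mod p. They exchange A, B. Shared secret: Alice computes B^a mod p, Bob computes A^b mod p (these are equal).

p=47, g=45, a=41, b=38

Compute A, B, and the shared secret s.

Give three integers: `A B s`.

Answer: 22 9 36

Derivation:
A = 45^41 mod 47  (bits of 41 = 101001)
  bit 0 = 1: r = r^2 * 45 mod 47 = 1^2 * 45 = 1*45 = 45
  bit 1 = 0: r = r^2 mod 47 = 45^2 = 4
  bit 2 = 1: r = r^2 * 45 mod 47 = 4^2 * 45 = 16*45 = 15
  bit 3 = 0: r = r^2 mod 47 = 15^2 = 37
  bit 4 = 0: r = r^2 mod 47 = 37^2 = 6
  bit 5 = 1: r = r^2 * 45 mod 47 = 6^2 * 45 = 36*45 = 22
  -> A = 22
B = 45^38 mod 47  (bits of 38 = 100110)
  bit 0 = 1: r = r^2 * 45 mod 47 = 1^2 * 45 = 1*45 = 45
  bit 1 = 0: r = r^2 mod 47 = 45^2 = 4
  bit 2 = 0: r = r^2 mod 47 = 4^2 = 16
  bit 3 = 1: r = r^2 * 45 mod 47 = 16^2 * 45 = 21*45 = 5
  bit 4 = 1: r = r^2 * 45 mod 47 = 5^2 * 45 = 25*45 = 44
  bit 5 = 0: r = r^2 mod 47 = 44^2 = 9
  -> B = 9
s = B^a = 9^41 mod 47  (bits of 41 = 101001)
  bit 0 = 1: r = r^2 * 9 mod 47 = 1^2 * 9 = 1*9 = 9
  bit 1 = 0: r = r^2 mod 47 = 9^2 = 34
  bit 2 = 1: r = r^2 * 9 mod 47 = 34^2 * 9 = 28*9 = 17
  bit 3 = 0: r = r^2 mod 47 = 17^2 = 7
  bit 4 = 0: r = r^2 mod 47 = 7^2 = 2
  bit 5 = 1: r = r^2 * 9 mod 47 = 2^2 * 9 = 4*9 = 36
  -> s = B^a = 36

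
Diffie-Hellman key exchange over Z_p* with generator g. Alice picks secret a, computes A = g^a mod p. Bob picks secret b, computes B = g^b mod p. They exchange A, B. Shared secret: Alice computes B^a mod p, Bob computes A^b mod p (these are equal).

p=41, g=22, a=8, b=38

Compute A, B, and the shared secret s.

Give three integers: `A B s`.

A = 22^8 mod 41  (bits of 8 = 1000)
  bit 0 = 1: r = r^2 * 22 mod 41 = 1^2 * 22 = 1*22 = 22
  bit 1 = 0: r = r^2 mod 41 = 22^2 = 33
  bit 2 = 0: r = r^2 mod 41 = 33^2 = 23
  bit 3 = 0: r = r^2 mod 41 = 23^2 = 37
  -> A = 37
B = 22^38 mod 41  (bits of 38 = 100110)
  bit 0 = 1: r = r^2 * 22 mod 41 = 1^2 * 22 = 1*22 = 22
  bit 1 = 0: r = r^2 mod 41 = 22^2 = 33
  bit 2 = 0: r = r^2 mod 41 = 33^2 = 23
  bit 3 = 1: r = r^2 * 22 mod 41 = 23^2 * 22 = 37*22 = 35
  bit 4 = 1: r = r^2 * 22 mod 41 = 35^2 * 22 = 36*22 = 13
  bit 5 = 0: r = r^2 mod 41 = 13^2 = 5
  -> B = 5
s = B^a = 5^8 mod 41  (bits of 8 = 1000)
  bit 0 = 1: r = r^2 * 5 mod 41 = 1^2 * 5 = 1*5 = 5
  bit 1 = 0: r = r^2 mod 41 = 5^2 = 25
  bit 2 = 0: r = r^2 mod 41 = 25^2 = 10
  bit 3 = 0: r = r^2 mod 41 = 10^2 = 18
  -> s = B^a = 18

Answer: 37 5 18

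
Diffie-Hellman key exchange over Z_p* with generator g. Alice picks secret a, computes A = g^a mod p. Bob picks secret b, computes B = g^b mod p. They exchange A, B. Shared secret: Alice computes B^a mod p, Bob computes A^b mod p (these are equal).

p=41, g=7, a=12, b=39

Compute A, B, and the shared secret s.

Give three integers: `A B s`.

Answer: 31 6 4

Derivation:
A = 7^12 mod 41  (bits of 12 = 1100)
  bit 0 = 1: r = r^2 * 7 mod 41 = 1^2 * 7 = 1*7 = 7
  bit 1 = 1: r = r^2 * 7 mod 41 = 7^2 * 7 = 8*7 = 15
  bit 2 = 0: r = r^2 mod 41 = 15^2 = 20
  bit 3 = 0: r = r^2 mod 41 = 20^2 = 31
  -> A = 31
B = 7^39 mod 41  (bits of 39 = 100111)
  bit 0 = 1: r = r^2 * 7 mod 41 = 1^2 * 7 = 1*7 = 7
  bit 1 = 0: r = r^2 mod 41 = 7^2 = 8
  bit 2 = 0: r = r^2 mod 41 = 8^2 = 23
  bit 3 = 1: r = r^2 * 7 mod 41 = 23^2 * 7 = 37*7 = 13
  bit 4 = 1: r = r^2 * 7 mod 41 = 13^2 * 7 = 5*7 = 35
  bit 5 = 1: r = r^2 * 7 mod 41 = 35^2 * 7 = 36*7 = 6
  -> B = 6
s = B^a = 6^12 mod 41  (bits of 12 = 1100)
  bit 0 = 1: r = r^2 * 6 mod 41 = 1^2 * 6 = 1*6 = 6
  bit 1 = 1: r = r^2 * 6 mod 41 = 6^2 * 6 = 36*6 = 11
  bit 2 = 0: r = r^2 mod 41 = 11^2 = 39
  bit 3 = 0: r = r^2 mod 41 = 39^2 = 4
  -> s = B^a = 4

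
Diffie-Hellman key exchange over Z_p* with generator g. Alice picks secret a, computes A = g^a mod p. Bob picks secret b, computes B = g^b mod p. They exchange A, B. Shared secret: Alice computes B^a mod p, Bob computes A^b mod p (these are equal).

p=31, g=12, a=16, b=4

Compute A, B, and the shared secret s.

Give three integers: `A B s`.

Answer: 19 28 28

Derivation:
A = 12^16 mod 31  (bits of 16 = 10000)
  bit 0 = 1: r = r^2 * 12 mod 31 = 1^2 * 12 = 1*12 = 12
  bit 1 = 0: r = r^2 mod 31 = 12^2 = 20
  bit 2 = 0: r = r^2 mod 31 = 20^2 = 28
  bit 3 = 0: r = r^2 mod 31 = 28^2 = 9
  bit 4 = 0: r = r^2 mod 31 = 9^2 = 19
  -> A = 19
B = 12^4 mod 31  (bits of 4 = 100)
  bit 0 = 1: r = r^2 * 12 mod 31 = 1^2 * 12 = 1*12 = 12
  bit 1 = 0: r = r^2 mod 31 = 12^2 = 20
  bit 2 = 0: r = r^2 mod 31 = 20^2 = 28
  -> B = 28
s = B^a = 28^16 mod 31  (bits of 16 = 10000)
  bit 0 = 1: r = r^2 * 28 mod 31 = 1^2 * 28 = 1*28 = 28
  bit 1 = 0: r = r^2 mod 31 = 28^2 = 9
  bit 2 = 0: r = r^2 mod 31 = 9^2 = 19
  bit 3 = 0: r = r^2 mod 31 = 19^2 = 20
  bit 4 = 0: r = r^2 mod 31 = 20^2 = 28
  -> s = B^a = 28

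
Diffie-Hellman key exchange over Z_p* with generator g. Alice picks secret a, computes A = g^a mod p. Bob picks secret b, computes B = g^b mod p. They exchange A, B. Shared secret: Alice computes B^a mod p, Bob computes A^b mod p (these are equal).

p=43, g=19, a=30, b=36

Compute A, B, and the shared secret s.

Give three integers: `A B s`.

Answer: 16 4 16

Derivation:
A = 19^30 mod 43  (bits of 30 = 11110)
  bit 0 = 1: r = r^2 * 19 mod 43 = 1^2 * 19 = 1*19 = 19
  bit 1 = 1: r = r^2 * 19 mod 43 = 19^2 * 19 = 17*19 = 22
  bit 2 = 1: r = r^2 * 19 mod 43 = 22^2 * 19 = 11*19 = 37
  bit 3 = 1: r = r^2 * 19 mod 43 = 37^2 * 19 = 36*19 = 39
  bit 4 = 0: r = r^2 mod 43 = 39^2 = 16
  -> A = 16
B = 19^36 mod 43  (bits of 36 = 100100)
  bit 0 = 1: r = r^2 * 19 mod 43 = 1^2 * 19 = 1*19 = 19
  bit 1 = 0: r = r^2 mod 43 = 19^2 = 17
  bit 2 = 0: r = r^2 mod 43 = 17^2 = 31
  bit 3 = 1: r = r^2 * 19 mod 43 = 31^2 * 19 = 15*19 = 27
  bit 4 = 0: r = r^2 mod 43 = 27^2 = 41
  bit 5 = 0: r = r^2 mod 43 = 41^2 = 4
  -> B = 4
s = B^a = 4^30 mod 43  (bits of 30 = 11110)
  bit 0 = 1: r = r^2 * 4 mod 43 = 1^2 * 4 = 1*4 = 4
  bit 1 = 1: r = r^2 * 4 mod 43 = 4^2 * 4 = 16*4 = 21
  bit 2 = 1: r = r^2 * 4 mod 43 = 21^2 * 4 = 11*4 = 1
  bit 3 = 1: r = r^2 * 4 mod 43 = 1^2 * 4 = 1*4 = 4
  bit 4 = 0: r = r^2 mod 43 = 4^2 = 16
  -> s = B^a = 16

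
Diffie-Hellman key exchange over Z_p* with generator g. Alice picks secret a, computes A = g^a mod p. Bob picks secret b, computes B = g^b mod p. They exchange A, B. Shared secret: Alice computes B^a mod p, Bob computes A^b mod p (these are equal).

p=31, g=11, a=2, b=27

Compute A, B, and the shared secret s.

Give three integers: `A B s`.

Answer: 28 15 8

Derivation:
A = 11^2 mod 31  (bits of 2 = 10)
  bit 0 = 1: r = r^2 * 11 mod 31 = 1^2 * 11 = 1*11 = 11
  bit 1 = 0: r = r^2 mod 31 = 11^2 = 28
  -> A = 28
B = 11^27 mod 31  (bits of 27 = 11011)
  bit 0 = 1: r = r^2 * 11 mod 31 = 1^2 * 11 = 1*11 = 11
  bit 1 = 1: r = r^2 * 11 mod 31 = 11^2 * 11 = 28*11 = 29
  bit 2 = 0: r = r^2 mod 31 = 29^2 = 4
  bit 3 = 1: r = r^2 * 11 mod 31 = 4^2 * 11 = 16*11 = 21
  bit 4 = 1: r = r^2 * 11 mod 31 = 21^2 * 11 = 7*11 = 15
  -> B = 15
s = B^a = 15^2 mod 31  (bits of 2 = 10)
  bit 0 = 1: r = r^2 * 15 mod 31 = 1^2 * 15 = 1*15 = 15
  bit 1 = 0: r = r^2 mod 31 = 15^2 = 8
  -> s = B^a = 8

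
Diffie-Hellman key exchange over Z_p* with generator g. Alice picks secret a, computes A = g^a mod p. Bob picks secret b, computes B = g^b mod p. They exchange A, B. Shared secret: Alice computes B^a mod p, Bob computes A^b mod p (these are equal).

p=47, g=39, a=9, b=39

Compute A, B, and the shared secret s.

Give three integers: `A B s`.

A = 39^9 mod 47  (bits of 9 = 1001)
  bit 0 = 1: r = r^2 * 39 mod 47 = 1^2 * 39 = 1*39 = 39
  bit 1 = 0: r = r^2 mod 47 = 39^2 = 17
  bit 2 = 0: r = r^2 mod 47 = 17^2 = 7
  bit 3 = 1: r = r^2 * 39 mod 47 = 7^2 * 39 = 2*39 = 31
  -> A = 31
B = 39^39 mod 47  (bits of 39 = 100111)
  bit 0 = 1: r = r^2 * 39 mod 47 = 1^2 * 39 = 1*39 = 39
  bit 1 = 0: r = r^2 mod 47 = 39^2 = 17
  bit 2 = 0: r = r^2 mod 47 = 17^2 = 7
  bit 3 = 1: r = r^2 * 39 mod 47 = 7^2 * 39 = 2*39 = 31
  bit 4 = 1: r = r^2 * 39 mod 47 = 31^2 * 39 = 21*39 = 20
  bit 5 = 1: r = r^2 * 39 mod 47 = 20^2 * 39 = 24*39 = 43
  -> B = 43
s = B^a = 43^9 mod 47  (bits of 9 = 1001)
  bit 0 = 1: r = r^2 * 43 mod 47 = 1^2 * 43 = 1*43 = 43
  bit 1 = 0: r = r^2 mod 47 = 43^2 = 16
  bit 2 = 0: r = r^2 mod 47 = 16^2 = 21
  bit 3 = 1: r = r^2 * 43 mod 47 = 21^2 * 43 = 18*43 = 22
  -> s = B^a = 22

Answer: 31 43 22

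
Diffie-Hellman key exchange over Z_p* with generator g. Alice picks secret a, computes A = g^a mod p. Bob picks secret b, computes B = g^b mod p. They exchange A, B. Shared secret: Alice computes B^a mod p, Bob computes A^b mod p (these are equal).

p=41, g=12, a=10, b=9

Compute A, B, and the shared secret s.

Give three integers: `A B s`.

A = 12^10 mod 41  (bits of 10 = 1010)
  bit 0 = 1: r = r^2 * 12 mod 41 = 1^2 * 12 = 1*12 = 12
  bit 1 = 0: r = r^2 mod 41 = 12^2 = 21
  bit 2 = 1: r = r^2 * 12 mod 41 = 21^2 * 12 = 31*12 = 3
  bit 3 = 0: r = r^2 mod 41 = 3^2 = 9
  -> A = 9
B = 12^9 mod 41  (bits of 9 = 1001)
  bit 0 = 1: r = r^2 * 12 mod 41 = 1^2 * 12 = 1*12 = 12
  bit 1 = 0: r = r^2 mod 41 = 12^2 = 21
  bit 2 = 0: r = r^2 mod 41 = 21^2 = 31
  bit 3 = 1: r = r^2 * 12 mod 41 = 31^2 * 12 = 18*12 = 11
  -> B = 11
s = B^a = 11^10 mod 41  (bits of 10 = 1010)
  bit 0 = 1: r = r^2 * 11 mod 41 = 1^2 * 11 = 1*11 = 11
  bit 1 = 0: r = r^2 mod 41 = 11^2 = 39
  bit 2 = 1: r = r^2 * 11 mod 41 = 39^2 * 11 = 4*11 = 3
  bit 3 = 0: r = r^2 mod 41 = 3^2 = 9
  -> s = B^a = 9

Answer: 9 11 9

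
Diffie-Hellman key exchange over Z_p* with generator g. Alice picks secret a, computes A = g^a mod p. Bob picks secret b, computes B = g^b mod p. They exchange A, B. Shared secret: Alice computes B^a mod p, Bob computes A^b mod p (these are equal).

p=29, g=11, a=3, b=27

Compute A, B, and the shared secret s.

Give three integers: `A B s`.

A = 11^3 mod 29  (bits of 3 = 11)
  bit 0 = 1: r = r^2 * 11 mod 29 = 1^2 * 11 = 1*11 = 11
  bit 1 = 1: r = r^2 * 11 mod 29 = 11^2 * 11 = 5*11 = 26
  -> A = 26
B = 11^27 mod 29  (bits of 27 = 11011)
  bit 0 = 1: r = r^2 * 11 mod 29 = 1^2 * 11 = 1*11 = 11
  bit 1 = 1: r = r^2 * 11 mod 29 = 11^2 * 11 = 5*11 = 26
  bit 2 = 0: r = r^2 mod 29 = 26^2 = 9
  bit 3 = 1: r = r^2 * 11 mod 29 = 9^2 * 11 = 23*11 = 21
  bit 4 = 1: r = r^2 * 11 mod 29 = 21^2 * 11 = 6*11 = 8
  -> B = 8
s = B^a = 8^3 mod 29  (bits of 3 = 11)
  bit 0 = 1: r = r^2 * 8 mod 29 = 1^2 * 8 = 1*8 = 8
  bit 1 = 1: r = r^2 * 8 mod 29 = 8^2 * 8 = 6*8 = 19
  -> s = B^a = 19

Answer: 26 8 19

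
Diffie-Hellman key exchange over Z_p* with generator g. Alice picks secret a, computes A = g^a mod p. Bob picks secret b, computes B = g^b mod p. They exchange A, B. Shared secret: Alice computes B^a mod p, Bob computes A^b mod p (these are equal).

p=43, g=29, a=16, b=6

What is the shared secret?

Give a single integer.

A = 29^16 mod 43  (bits of 16 = 10000)
  bit 0 = 1: r = r^2 * 29 mod 43 = 1^2 * 29 = 1*29 = 29
  bit 1 = 0: r = r^2 mod 43 = 29^2 = 24
  bit 2 = 0: r = r^2 mod 43 = 24^2 = 17
  bit 3 = 0: r = r^2 mod 43 = 17^2 = 31
  bit 4 = 0: r = r^2 mod 43 = 31^2 = 15
  -> A = 15
B = 29^6 mod 43  (bits of 6 = 110)
  bit 0 = 1: r = r^2 * 29 mod 43 = 1^2 * 29 = 1*29 = 29
  bit 1 = 1: r = r^2 * 29 mod 43 = 29^2 * 29 = 24*29 = 8
  bit 2 = 0: r = r^2 mod 43 = 8^2 = 21
  -> B = 21
s = B^a = 21^16 mod 43  (bits of 16 = 10000)
  bit 0 = 1: r = r^2 * 21 mod 43 = 1^2 * 21 = 1*21 = 21
  bit 1 = 0: r = r^2 mod 43 = 21^2 = 11
  bit 2 = 0: r = r^2 mod 43 = 11^2 = 35
  bit 3 = 0: r = r^2 mod 43 = 35^2 = 21
  bit 4 = 0: r = r^2 mod 43 = 21^2 = 11
  -> s = B^a = 11

Answer: 11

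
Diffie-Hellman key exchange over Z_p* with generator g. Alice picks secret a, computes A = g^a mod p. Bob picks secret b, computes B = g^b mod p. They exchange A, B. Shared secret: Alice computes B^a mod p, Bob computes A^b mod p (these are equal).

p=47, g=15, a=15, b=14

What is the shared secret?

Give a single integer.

A = 15^15 mod 47  (bits of 15 = 1111)
  bit 0 = 1: r = r^2 * 15 mod 47 = 1^2 * 15 = 1*15 = 15
  bit 1 = 1: r = r^2 * 15 mod 47 = 15^2 * 15 = 37*15 = 38
  bit 2 = 1: r = r^2 * 15 mod 47 = 38^2 * 15 = 34*15 = 40
  bit 3 = 1: r = r^2 * 15 mod 47 = 40^2 * 15 = 2*15 = 30
  -> A = 30
B = 15^14 mod 47  (bits of 14 = 1110)
  bit 0 = 1: r = r^2 * 15 mod 47 = 1^2 * 15 = 1*15 = 15
  bit 1 = 1: r = r^2 * 15 mod 47 = 15^2 * 15 = 37*15 = 38
  bit 2 = 1: r = r^2 * 15 mod 47 = 38^2 * 15 = 34*15 = 40
  bit 3 = 0: r = r^2 mod 47 = 40^2 = 2
  -> B = 2
s = B^a = 2^15 mod 47  (bits of 15 = 1111)
  bit 0 = 1: r = r^2 * 2 mod 47 = 1^2 * 2 = 1*2 = 2
  bit 1 = 1: r = r^2 * 2 mod 47 = 2^2 * 2 = 4*2 = 8
  bit 2 = 1: r = r^2 * 2 mod 47 = 8^2 * 2 = 17*2 = 34
  bit 3 = 1: r = r^2 * 2 mod 47 = 34^2 * 2 = 28*2 = 9
  -> s = B^a = 9

Answer: 9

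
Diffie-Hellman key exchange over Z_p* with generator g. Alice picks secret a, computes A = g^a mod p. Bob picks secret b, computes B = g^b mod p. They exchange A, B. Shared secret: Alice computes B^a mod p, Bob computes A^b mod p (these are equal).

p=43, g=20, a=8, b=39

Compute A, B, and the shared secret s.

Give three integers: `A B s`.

A = 20^8 mod 43  (bits of 8 = 1000)
  bit 0 = 1: r = r^2 * 20 mod 43 = 1^2 * 20 = 1*20 = 20
  bit 1 = 0: r = r^2 mod 43 = 20^2 = 13
  bit 2 = 0: r = r^2 mod 43 = 13^2 = 40
  bit 3 = 0: r = r^2 mod 43 = 40^2 = 9
  -> A = 9
B = 20^39 mod 43  (bits of 39 = 100111)
  bit 0 = 1: r = r^2 * 20 mod 43 = 1^2 * 20 = 1*20 = 20
  bit 1 = 0: r = r^2 mod 43 = 20^2 = 13
  bit 2 = 0: r = r^2 mod 43 = 13^2 = 40
  bit 3 = 1: r = r^2 * 20 mod 43 = 40^2 * 20 = 9*20 = 8
  bit 4 = 1: r = r^2 * 20 mod 43 = 8^2 * 20 = 21*20 = 33
  bit 5 = 1: r = r^2 * 20 mod 43 = 33^2 * 20 = 14*20 = 22
  -> B = 22
s = B^a = 22^8 mod 43  (bits of 8 = 1000)
  bit 0 = 1: r = r^2 * 22 mod 43 = 1^2 * 22 = 1*22 = 22
  bit 1 = 0: r = r^2 mod 43 = 22^2 = 11
  bit 2 = 0: r = r^2 mod 43 = 11^2 = 35
  bit 3 = 0: r = r^2 mod 43 = 35^2 = 21
  -> s = B^a = 21

Answer: 9 22 21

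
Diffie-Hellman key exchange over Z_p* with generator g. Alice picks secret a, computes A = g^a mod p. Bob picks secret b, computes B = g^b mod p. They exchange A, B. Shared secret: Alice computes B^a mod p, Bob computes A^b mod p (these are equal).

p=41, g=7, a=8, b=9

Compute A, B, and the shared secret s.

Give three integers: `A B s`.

A = 7^8 mod 41  (bits of 8 = 1000)
  bit 0 = 1: r = r^2 * 7 mod 41 = 1^2 * 7 = 1*7 = 7
  bit 1 = 0: r = r^2 mod 41 = 7^2 = 8
  bit 2 = 0: r = r^2 mod 41 = 8^2 = 23
  bit 3 = 0: r = r^2 mod 41 = 23^2 = 37
  -> A = 37
B = 7^9 mod 41  (bits of 9 = 1001)
  bit 0 = 1: r = r^2 * 7 mod 41 = 1^2 * 7 = 1*7 = 7
  bit 1 = 0: r = r^2 mod 41 = 7^2 = 8
  bit 2 = 0: r = r^2 mod 41 = 8^2 = 23
  bit 3 = 1: r = r^2 * 7 mod 41 = 23^2 * 7 = 37*7 = 13
  -> B = 13
s = B^a = 13^8 mod 41  (bits of 8 = 1000)
  bit 0 = 1: r = r^2 * 13 mod 41 = 1^2 * 13 = 1*13 = 13
  bit 1 = 0: r = r^2 mod 41 = 13^2 = 5
  bit 2 = 0: r = r^2 mod 41 = 5^2 = 25
  bit 3 = 0: r = r^2 mod 41 = 25^2 = 10
  -> s = B^a = 10

Answer: 37 13 10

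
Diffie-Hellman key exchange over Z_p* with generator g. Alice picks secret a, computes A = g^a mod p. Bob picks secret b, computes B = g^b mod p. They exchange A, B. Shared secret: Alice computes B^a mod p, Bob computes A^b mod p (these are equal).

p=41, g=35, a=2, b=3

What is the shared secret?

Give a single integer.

A = 35^2 mod 41  (bits of 2 = 10)
  bit 0 = 1: r = r^2 * 35 mod 41 = 1^2 * 35 = 1*35 = 35
  bit 1 = 0: r = r^2 mod 41 = 35^2 = 36
  -> A = 36
B = 35^3 mod 41  (bits of 3 = 11)
  bit 0 = 1: r = r^2 * 35 mod 41 = 1^2 * 35 = 1*35 = 35
  bit 1 = 1: r = r^2 * 35 mod 41 = 35^2 * 35 = 36*35 = 30
  -> B = 30
s = B^a = 30^2 mod 41  (bits of 2 = 10)
  bit 0 = 1: r = r^2 * 30 mod 41 = 1^2 * 30 = 1*30 = 30
  bit 1 = 0: r = r^2 mod 41 = 30^2 = 39
  -> s = B^a = 39

Answer: 39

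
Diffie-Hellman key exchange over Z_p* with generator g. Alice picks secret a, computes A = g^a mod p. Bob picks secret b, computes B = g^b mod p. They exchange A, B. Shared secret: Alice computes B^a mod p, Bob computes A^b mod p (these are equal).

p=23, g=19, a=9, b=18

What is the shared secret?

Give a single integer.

A = 19^9 mod 23  (bits of 9 = 1001)
  bit 0 = 1: r = r^2 * 19 mod 23 = 1^2 * 19 = 1*19 = 19
  bit 1 = 0: r = r^2 mod 23 = 19^2 = 16
  bit 2 = 0: r = r^2 mod 23 = 16^2 = 3
  bit 3 = 1: r = r^2 * 19 mod 23 = 3^2 * 19 = 9*19 = 10
  -> A = 10
B = 19^18 mod 23  (bits of 18 = 10010)
  bit 0 = 1: r = r^2 * 19 mod 23 = 1^2 * 19 = 1*19 = 19
  bit 1 = 0: r = r^2 mod 23 = 19^2 = 16
  bit 2 = 0: r = r^2 mod 23 = 16^2 = 3
  bit 3 = 1: r = r^2 * 19 mod 23 = 3^2 * 19 = 9*19 = 10
  bit 4 = 0: r = r^2 mod 23 = 10^2 = 8
  -> B = 8
s = B^a = 8^9 mod 23  (bits of 9 = 1001)
  bit 0 = 1: r = r^2 * 8 mod 23 = 1^2 * 8 = 1*8 = 8
  bit 1 = 0: r = r^2 mod 23 = 8^2 = 18
  bit 2 = 0: r = r^2 mod 23 = 18^2 = 2
  bit 3 = 1: r = r^2 * 8 mod 23 = 2^2 * 8 = 4*8 = 9
  -> s = B^a = 9

Answer: 9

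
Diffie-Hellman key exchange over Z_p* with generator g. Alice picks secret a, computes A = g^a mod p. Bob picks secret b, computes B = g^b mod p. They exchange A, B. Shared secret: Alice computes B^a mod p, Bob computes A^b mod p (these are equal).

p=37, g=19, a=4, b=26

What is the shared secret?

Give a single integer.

A = 19^4 mod 37  (bits of 4 = 100)
  bit 0 = 1: r = r^2 * 19 mod 37 = 1^2 * 19 = 1*19 = 19
  bit 1 = 0: r = r^2 mod 37 = 19^2 = 28
  bit 2 = 0: r = r^2 mod 37 = 28^2 = 7
  -> A = 7
B = 19^26 mod 37  (bits of 26 = 11010)
  bit 0 = 1: r = r^2 * 19 mod 37 = 1^2 * 19 = 1*19 = 19
  bit 1 = 1: r = r^2 * 19 mod 37 = 19^2 * 19 = 28*19 = 14
  bit 2 = 0: r = r^2 mod 37 = 14^2 = 11
  bit 3 = 1: r = r^2 * 19 mod 37 = 11^2 * 19 = 10*19 = 5
  bit 4 = 0: r = r^2 mod 37 = 5^2 = 25
  -> B = 25
s = B^a = 25^4 mod 37  (bits of 4 = 100)
  bit 0 = 1: r = r^2 * 25 mod 37 = 1^2 * 25 = 1*25 = 25
  bit 1 = 0: r = r^2 mod 37 = 25^2 = 33
  bit 2 = 0: r = r^2 mod 37 = 33^2 = 16
  -> s = B^a = 16

Answer: 16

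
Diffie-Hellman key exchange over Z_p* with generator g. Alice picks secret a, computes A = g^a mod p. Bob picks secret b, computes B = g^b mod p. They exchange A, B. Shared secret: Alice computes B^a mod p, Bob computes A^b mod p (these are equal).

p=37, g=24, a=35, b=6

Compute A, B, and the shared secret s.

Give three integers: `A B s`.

A = 24^35 mod 37  (bits of 35 = 100011)
  bit 0 = 1: r = r^2 * 24 mod 37 = 1^2 * 24 = 1*24 = 24
  bit 1 = 0: r = r^2 mod 37 = 24^2 = 21
  bit 2 = 0: r = r^2 mod 37 = 21^2 = 34
  bit 3 = 0: r = r^2 mod 37 = 34^2 = 9
  bit 4 = 1: r = r^2 * 24 mod 37 = 9^2 * 24 = 7*24 = 20
  bit 5 = 1: r = r^2 * 24 mod 37 = 20^2 * 24 = 30*24 = 17
  -> A = 17
B = 24^6 mod 37  (bits of 6 = 110)
  bit 0 = 1: r = r^2 * 24 mod 37 = 1^2 * 24 = 1*24 = 24
  bit 1 = 1: r = r^2 * 24 mod 37 = 24^2 * 24 = 21*24 = 23
  bit 2 = 0: r = r^2 mod 37 = 23^2 = 11
  -> B = 11
s = B^a = 11^35 mod 37  (bits of 35 = 100011)
  bit 0 = 1: r = r^2 * 11 mod 37 = 1^2 * 11 = 1*11 = 11
  bit 1 = 0: r = r^2 mod 37 = 11^2 = 10
  bit 2 = 0: r = r^2 mod 37 = 10^2 = 26
  bit 3 = 0: r = r^2 mod 37 = 26^2 = 10
  bit 4 = 1: r = r^2 * 11 mod 37 = 10^2 * 11 = 26*11 = 27
  bit 5 = 1: r = r^2 * 11 mod 37 = 27^2 * 11 = 26*11 = 27
  -> s = B^a = 27

Answer: 17 11 27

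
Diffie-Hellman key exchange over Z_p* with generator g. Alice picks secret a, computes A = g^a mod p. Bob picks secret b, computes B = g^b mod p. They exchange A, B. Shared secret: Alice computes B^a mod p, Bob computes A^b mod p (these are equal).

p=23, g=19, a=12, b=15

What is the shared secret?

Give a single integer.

Answer: 3

Derivation:
A = 19^12 mod 23  (bits of 12 = 1100)
  bit 0 = 1: r = r^2 * 19 mod 23 = 1^2 * 19 = 1*19 = 19
  bit 1 = 1: r = r^2 * 19 mod 23 = 19^2 * 19 = 16*19 = 5
  bit 2 = 0: r = r^2 mod 23 = 5^2 = 2
  bit 3 = 0: r = r^2 mod 23 = 2^2 = 4
  -> A = 4
B = 19^15 mod 23  (bits of 15 = 1111)
  bit 0 = 1: r = r^2 * 19 mod 23 = 1^2 * 19 = 1*19 = 19
  bit 1 = 1: r = r^2 * 19 mod 23 = 19^2 * 19 = 16*19 = 5
  bit 2 = 1: r = r^2 * 19 mod 23 = 5^2 * 19 = 2*19 = 15
  bit 3 = 1: r = r^2 * 19 mod 23 = 15^2 * 19 = 18*19 = 20
  -> B = 20
s = B^a = 20^12 mod 23  (bits of 12 = 1100)
  bit 0 = 1: r = r^2 * 20 mod 23 = 1^2 * 20 = 1*20 = 20
  bit 1 = 1: r = r^2 * 20 mod 23 = 20^2 * 20 = 9*20 = 19
  bit 2 = 0: r = r^2 mod 23 = 19^2 = 16
  bit 3 = 0: r = r^2 mod 23 = 16^2 = 3
  -> s = B^a = 3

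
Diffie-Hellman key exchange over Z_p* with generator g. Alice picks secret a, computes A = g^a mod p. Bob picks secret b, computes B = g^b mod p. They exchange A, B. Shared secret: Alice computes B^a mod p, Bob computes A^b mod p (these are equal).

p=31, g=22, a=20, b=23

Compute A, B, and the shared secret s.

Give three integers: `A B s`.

Answer: 25 3 5

Derivation:
A = 22^20 mod 31  (bits of 20 = 10100)
  bit 0 = 1: r = r^2 * 22 mod 31 = 1^2 * 22 = 1*22 = 22
  bit 1 = 0: r = r^2 mod 31 = 22^2 = 19
  bit 2 = 1: r = r^2 * 22 mod 31 = 19^2 * 22 = 20*22 = 6
  bit 3 = 0: r = r^2 mod 31 = 6^2 = 5
  bit 4 = 0: r = r^2 mod 31 = 5^2 = 25
  -> A = 25
B = 22^23 mod 31  (bits of 23 = 10111)
  bit 0 = 1: r = r^2 * 22 mod 31 = 1^2 * 22 = 1*22 = 22
  bit 1 = 0: r = r^2 mod 31 = 22^2 = 19
  bit 2 = 1: r = r^2 * 22 mod 31 = 19^2 * 22 = 20*22 = 6
  bit 3 = 1: r = r^2 * 22 mod 31 = 6^2 * 22 = 5*22 = 17
  bit 4 = 1: r = r^2 * 22 mod 31 = 17^2 * 22 = 10*22 = 3
  -> B = 3
s = B^a = 3^20 mod 31  (bits of 20 = 10100)
  bit 0 = 1: r = r^2 * 3 mod 31 = 1^2 * 3 = 1*3 = 3
  bit 1 = 0: r = r^2 mod 31 = 3^2 = 9
  bit 2 = 1: r = r^2 * 3 mod 31 = 9^2 * 3 = 19*3 = 26
  bit 3 = 0: r = r^2 mod 31 = 26^2 = 25
  bit 4 = 0: r = r^2 mod 31 = 25^2 = 5
  -> s = B^a = 5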